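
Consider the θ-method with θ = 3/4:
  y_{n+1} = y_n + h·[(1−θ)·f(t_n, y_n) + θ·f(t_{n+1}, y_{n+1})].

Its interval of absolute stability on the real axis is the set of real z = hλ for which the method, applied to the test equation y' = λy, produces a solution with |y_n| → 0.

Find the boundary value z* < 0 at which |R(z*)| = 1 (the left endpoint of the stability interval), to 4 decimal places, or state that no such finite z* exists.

With y'=λy (z=hλ):
  y_{n+1} = y_n + z·[1/4·y_n + 3/4·y_{n+1}] ⇒ (1 − 3/4z)y_{n+1} = (1 + 1/4z)y_n
  R(z) = (1 + 1/4z)/(1 − 3/4z).

Boundary: |R(x)|=1, x<0.
x=-1.69: |R|=0.2547
x=-2: |R|=0.2000
x=-10: |R|=0.1765
x=-100: |R|=0.3158
θ=3/4≥1/2 ⇒ |1+1/4x|<|1−3/4x| ∀x<0 ⇒ interval (−∞,0).

unbounded; (−∞, 0).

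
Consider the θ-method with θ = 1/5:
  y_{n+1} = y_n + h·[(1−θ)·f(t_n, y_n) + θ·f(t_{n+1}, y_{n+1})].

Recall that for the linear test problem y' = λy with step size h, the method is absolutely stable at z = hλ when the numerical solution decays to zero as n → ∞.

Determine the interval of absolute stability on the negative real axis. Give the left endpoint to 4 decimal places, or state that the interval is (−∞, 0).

z∈(-3.3333,0).

Test eqn y'=λy, z=hλ:
  y_{n+1} = y_n + z·[4/5·y_n + 1/5·y_{n+1}] ⇒ (1 − 1/5z)y_{n+1} = (1 + 4/5z)y_n
  Hence R(z) = (1 + 4/5z)/(1 − 1/5z).

Find x<0 with |R(x)|<1.
x=-1.29: |R|=0.0254
R=−1: 1+4/5x = −1+1/5x ⇒ -3/5x=2 ⇒ x=2/(-3/5)=-3.3333
Confirm numerically:
  x=-2.287: |R|=0.56923 <1
  x=-1.806: |R|=0.32677 <1
  x=-1.631: |R|=0.22983 <1
  x=-3.696: |R|=1.12511 >1
  x=-3.458: |R|=1.04422 >1
Stable set (-3.3333, 0).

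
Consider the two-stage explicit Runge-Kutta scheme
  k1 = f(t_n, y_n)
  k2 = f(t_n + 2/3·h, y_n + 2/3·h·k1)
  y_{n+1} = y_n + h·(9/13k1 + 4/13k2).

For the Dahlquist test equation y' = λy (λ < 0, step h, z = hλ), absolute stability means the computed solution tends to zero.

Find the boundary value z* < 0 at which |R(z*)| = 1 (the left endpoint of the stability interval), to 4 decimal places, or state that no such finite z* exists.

Set f=λy, z=hλ:
  k1=λy_n ⇒ h·k1=z·y_n;  k2=λ(1+2/3z)y_n ⇒ h·k2=z(1+2/3z)y_n
  y_{n+1}/y_n = 1 + 9/13z + 4/13z(1+2/3z) = 1 + z + 8/39z²
  ⇒ R(z) = 1 + z + 8/39z².

Need |R(x)|<1, x<0.
x=-1.71: |R|=0.1102
R=1: x+8/39x²=0 ⇒ x=−39/8=-4.8750; min R=1−1/(4·8/39)=-0.2188>−1
Confirm numerically:
  x=-3.852: |R|=0.19167 <1
  x=-3.235: |R|=0.08829 <1
  x=-2.865: |R|=0.18126 <1
  x=-2.727: |R|=0.20156 <1
  x=-5.145: |R|=1.28495 >1
  x=-4.949: |R|=1.07512 >1
  x=-4.947: |R|=1.07306 >1
So |R|<1 on (-4.8750, 0).

left endpoint -4.8750.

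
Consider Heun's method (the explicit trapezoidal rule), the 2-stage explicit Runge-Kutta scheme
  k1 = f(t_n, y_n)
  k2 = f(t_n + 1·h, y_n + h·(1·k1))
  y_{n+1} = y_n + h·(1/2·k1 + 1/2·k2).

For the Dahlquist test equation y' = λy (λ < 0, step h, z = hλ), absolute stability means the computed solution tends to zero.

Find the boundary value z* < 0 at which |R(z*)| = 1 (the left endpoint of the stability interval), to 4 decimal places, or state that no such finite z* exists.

left endpoint -2.0000.

Test eqn y'=λy, z=hλ:
  order 2, 2-stage ⇒ R(z)=1+z+z^2/2
  (e.g. R(-1.63)=0.69845, |R|=0.69845)

Solve |R(x)|<1 on ℝ⁻.
x=-1.63: |R|=0.6985
|R(-1.32)|=0.5512 |R(-1.24)|=0.5288 |R(-0.87)|=0.5085
Bisect:
  x_lo=-2.5952 |R|=1.7723  x_hi=-0.2525 |R|=0.7794
  mid=-1.42385 |R|=0.58982 →hi
  mid=-2.00952 |R|=1.00957 →lo
  mid=-1.71668 |R|=0.75682 →hi
  mid=-1.86310 |R|=0.87247 →hi
  mid=-1.93631 |R|=0.93834 →hi
  mid=-1.97292 |R|=0.97328 →hi
  mid=-1.99122 |R|=0.99126 →hi
  ...
  [-2.00008,-1.99994] ⇒ x*=-2.0000
Stable set (-2.0000, 0).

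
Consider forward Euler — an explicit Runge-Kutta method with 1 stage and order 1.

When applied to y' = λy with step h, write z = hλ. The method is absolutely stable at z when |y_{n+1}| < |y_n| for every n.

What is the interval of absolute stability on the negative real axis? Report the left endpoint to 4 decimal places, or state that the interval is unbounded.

z∈(-2.0000,0).

Set f=λy, z=hλ:
  order 1, 1-stage ⇒ R(z)=1+z
  (e.g. R(-1.33)=-0.33000, |R|=0.33000)

Solve |R(x)|<1 on ℝ⁻.
x=-1.33: |R|=0.3300
|R(-1.86)|=0.8600 |R(-1.33)|=0.3300 |R(-0.92)|=0.0800
Bisect:
  x_lo=-2.6976 |R|=1.6976  x_hi=-0.1893 |R|=0.8107
  mid=-1.44346 |R|=0.44346 →hi
  mid=-2.07053 |R|=1.07053 →lo
  mid=-1.75700 |R|=0.75700 →hi
  mid=-1.91376 |R|=0.91376 →hi
  mid=-1.99215 |R|=0.99215 →hi
  mid=-2.03134 |R|=1.03134 →lo
  mid=-2.01174 |R|=1.01174 →lo
  ...
  [-2.00011,-1.99996] ⇒ x*=-2.0000
So |R|<1 on (-2.0000, 0).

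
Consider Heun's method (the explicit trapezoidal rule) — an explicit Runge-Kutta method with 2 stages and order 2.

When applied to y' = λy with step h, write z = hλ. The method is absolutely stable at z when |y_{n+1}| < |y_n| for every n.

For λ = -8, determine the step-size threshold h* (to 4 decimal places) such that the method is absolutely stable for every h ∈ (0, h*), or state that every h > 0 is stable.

(-2.0000,0); λ=-8 ⇒ h* = 0.2500.

On y'=λy, z=hλ:
  order 2, 2-stage ⇒ R(z)=1+z+z^2/2
  (e.g. R(-1.32)=0.55120, |R|=0.55120)

Need |R(x)|<1, x<0.
x=-1.32: |R|=0.5512
|R(-2.17)|=1.1845 |R(-1.72)|=0.7592 |R(-0.58)|=0.5882
Bisect:
  x_lo=-2.8774 |R|=2.2623  x_hi=-0.3034 |R|=0.7426
  mid=-1.59041 |R|=0.67429 →hi
  mid=-2.23390 |R|=1.26126 →lo
  mid=-1.91215 |R|=0.91601 →hi
  mid=-2.07303 |R|=1.07569 →lo
  mid=-1.99259 |R|=0.99262 →hi
  mid=-2.03281 |R|=1.03335 →lo
  mid=-2.01270 |R|=1.01278 →lo
  mid=-2.00265 |R|=1.00265 →lo
  mid=-1.99762 |R|=0.99762 →hi
  ...
  [-2.00013,-1.99997] ⇒ x*=-2.0000
So |R|<1 on (-2.0000, 0).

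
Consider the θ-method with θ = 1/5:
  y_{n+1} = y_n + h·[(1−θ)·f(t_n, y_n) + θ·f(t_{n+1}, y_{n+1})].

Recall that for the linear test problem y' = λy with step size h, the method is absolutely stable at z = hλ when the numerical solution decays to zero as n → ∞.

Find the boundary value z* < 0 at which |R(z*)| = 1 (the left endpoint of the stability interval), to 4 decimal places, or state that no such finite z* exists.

z* = -3.3333.

Test eqn y'=λy, z=hλ:
  y_{n+1} = y_n + z·[4/5·y_n + 1/5·y_{n+1}] ⇒ (1 − 1/5z)y_{n+1} = (1 + 4/5z)y_n
  so R(z) = (1 + 4/5z)/(1 − 1/5z).

Boundary: |R(x)|=1, x<0.
x=-1.67: |R|=0.2519
R=−1: 1+4/5x = −1+1/5x ⇒ -3/5x=2 ⇒ x=2/(-3/5)=-3.3333
Confirm numerically:
  x=-3.035: |R|=0.88861 <1
  x=-2.984: |R|=0.86874 <1
  x=-2.019: |R|=0.43824 <1
  x=-3.883: |R|=1.18564 >1
  x=-3.811: |R|=1.16264 >1
Stable set (-3.3333, 0).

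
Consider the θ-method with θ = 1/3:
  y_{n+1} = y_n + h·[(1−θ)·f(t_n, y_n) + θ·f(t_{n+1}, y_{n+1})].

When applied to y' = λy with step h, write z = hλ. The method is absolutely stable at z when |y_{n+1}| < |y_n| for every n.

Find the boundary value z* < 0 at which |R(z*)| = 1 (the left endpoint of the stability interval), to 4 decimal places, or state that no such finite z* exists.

z* = -6.0000.

With y'=λy (z=hλ):
  y_{n+1} = y_n + z·[2/3·y_n + 1/3·y_{n+1}] ⇒ (1 − 1/3z)y_{n+1} = (1 + 2/3z)y_n
  Hence R(z) = (1 + 2/3z)/(1 − 1/3z).

Boundary: |R(x)|=1, x<0.
x=-0.86: |R|=0.3316
R=−1: 1+2/3x = −1+1/3x ⇒ -1/3x=2 ⇒ x=2/(-1/3)=-6.0000
Confirm numerically:
  x=-5.232: |R|=0.90671 <1
  x=-3.376: |R|=0.58846 <1
  x=-3.117: |R|=0.52869 <1
  x=-3.071: |R|=0.51754 <1
  x=-6.405: |R|=1.04306 >1
  x=-6.061: |R|=1.00673 >1
Interval (-6.0000, 0).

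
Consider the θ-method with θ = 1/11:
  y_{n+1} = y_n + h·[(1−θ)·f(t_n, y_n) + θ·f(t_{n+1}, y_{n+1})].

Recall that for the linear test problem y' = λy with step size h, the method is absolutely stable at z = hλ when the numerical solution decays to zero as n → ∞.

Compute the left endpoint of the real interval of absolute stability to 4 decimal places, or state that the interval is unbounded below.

On y'=λy, z=hλ:
  y_{n+1} = y_n + z·[10/11·y_n + 1/11·y_{n+1}] ⇒ (1 − 1/11z)y_{n+1} = (1 + 10/11z)y_n
  Hence R(z) = (1 + 10/11z)/(1 − 1/11z).

Boundary: |R(x)|=1, x<0.
x=-1.17: |R|=0.0575
R=−1: 1+10/11x = −1+1/11x ⇒ -9/11x=2 ⇒ x=2/(-9/11)=-2.4444
Confirm numerically:
  x=-1.738: |R|=0.50086 <1
  x=-1.623: |R|=0.41432 <1
  x=-1.510: |R|=0.32774 <1
  x=-2.714: |R|=1.17690 >1
  x=-2.538: |R|=1.06220 >1
  x=-2.483: |R|=1.02574 >1
Stable set (-2.4444, 0).

z* = -2.4444.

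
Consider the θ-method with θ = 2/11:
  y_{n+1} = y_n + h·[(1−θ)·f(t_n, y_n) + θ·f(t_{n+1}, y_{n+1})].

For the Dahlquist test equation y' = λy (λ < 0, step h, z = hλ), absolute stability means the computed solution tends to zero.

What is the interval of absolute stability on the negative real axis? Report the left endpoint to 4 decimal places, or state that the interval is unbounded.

Test eqn y'=λy, z=hλ:
  y_{n+1} = y_n + z·[9/11·y_n + 2/11·y_{n+1}] ⇒ (1 − 2/11z)y_{n+1} = (1 + 9/11z)y_n
  ⇒ R(z) = (1 + 9/11z)/(1 − 2/11z).

Need |R(x)|<1, x<0.
x=-1.72: |R|=0.3102
R=−1: 1+9/11x = −1+2/11x ⇒ -7/11x=2 ⇒ x=2/(-7/11)=-3.1429
Confirm numerically:
  x=-2.321: |R|=0.63221 <1
  x=-2.199: |R|=0.57092 <1
  x=-2.079: |R|=0.50871 <1
  x=-1.376: |R|=0.10064 <1
  x=-3.610: |R|=1.17947 >1
  x=-3.294: |R|=1.06015 >1
  x=-3.217: |R|=1.02977 >1
Interval (-3.1429, 0).

z∈(-3.1429,0).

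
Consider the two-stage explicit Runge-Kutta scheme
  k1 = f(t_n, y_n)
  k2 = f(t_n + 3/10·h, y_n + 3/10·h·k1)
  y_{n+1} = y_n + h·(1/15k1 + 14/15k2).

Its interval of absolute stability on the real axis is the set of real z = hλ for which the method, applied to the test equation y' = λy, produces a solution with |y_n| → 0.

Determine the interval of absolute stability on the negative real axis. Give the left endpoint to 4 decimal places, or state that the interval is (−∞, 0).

z∈(-3.5714,0).

On y'=λy, z=hλ:
  k1=λy_n ⇒ h·k1=z·y_n;  k2=λ(1+3/10z)y_n ⇒ h·k2=z(1+3/10z)y_n
  y_{n+1}/y_n = 1 + 1/15z + 14/15z(1+3/10z) = 1 + z + 7/25z²
  Hence R(z) = 1 + z + 7/25z².

Solve |R(x)|<1 on ℝ⁻.
x=-1.6: |R|=0.1168
R=1: x+7/25x²=0 ⇒ x=−25/7=-3.5714; min R=1−1/(4·7/25)=0.1071>−1
Confirm numerically:
  x=-3.237: |R|=0.69689 <1
  x=-2.699: |R|=0.34069 <1
  x=-1.800: |R|=0.10720 <1
  x=-1.694: |R|=0.10950 <1
  x=-4.091: |R|=1.59516 >1
  x=-3.700: |R|=1.13320 >1
  x=-3.680: |R|=1.11187 >1
Stable set (-3.5714, 0).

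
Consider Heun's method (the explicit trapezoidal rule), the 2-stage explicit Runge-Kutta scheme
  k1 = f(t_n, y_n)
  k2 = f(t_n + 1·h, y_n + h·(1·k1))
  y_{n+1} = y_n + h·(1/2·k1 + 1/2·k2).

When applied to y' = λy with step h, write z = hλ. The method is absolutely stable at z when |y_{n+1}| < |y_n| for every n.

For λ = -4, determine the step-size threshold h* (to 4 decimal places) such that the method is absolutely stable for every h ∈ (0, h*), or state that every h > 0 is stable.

(-2.0000,0); λ=-4 ⇒ h* = 0.5000.

Set f=λy, z=hλ:
  order 2, 2-stage ⇒ R(z)=1+z+z^2/2
  (e.g. R(-0.84)=0.51280, |R|=0.51280)

Solve |R(x)|<1 on ℝ⁻.
x=-0.84: |R|=0.5128
|R(-1.9)|=0.9050 |R(-1.68)|=0.7312 |R(-0.58)|=0.5882
Bisect:
  x_lo=-2.5953 |R|=1.7724  x_hi=-0.3137 |R|=0.7355
  mid=-1.45447 |R|=0.60327 →hi
  mid=-2.02487 |R|=1.02517 →lo
  mid=-1.73967 |R|=0.77356 →hi
  mid=-1.88227 |R|=0.88920 →hi
  mid=-1.95357 |R|=0.95464 →hi
  mid=-1.98922 |R|=0.98927 →hi
  mid=-2.00704 |R|=1.00707 →lo
  mid=-1.99813 |R|=0.99813 →hi
  ...
  [-2.00008,-1.99994] ⇒ x*=-2.0000
So |R|<1 on (-2.0000, 0).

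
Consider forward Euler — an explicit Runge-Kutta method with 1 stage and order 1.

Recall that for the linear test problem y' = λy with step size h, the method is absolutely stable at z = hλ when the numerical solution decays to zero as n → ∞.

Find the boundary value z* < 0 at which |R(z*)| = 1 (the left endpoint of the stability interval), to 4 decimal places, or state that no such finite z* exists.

left endpoint -2.0000.

On y'=λy, z=hλ:
  order 1, 1-stage ⇒ R(z)=1+z
  (e.g. R(-0.94)=0.06000, |R|=0.06000)

Need |R(x)|<1, x<0.
x=-0.94: |R|=0.0600
|R(-1.97)|=0.9700 |R(-1.28)|=0.2800 |R(-0.52)|=0.4800
Bisect:
  x_lo=-2.4088 |R|=1.4088  x_hi=-0.1716 |R|=0.8284
  mid=-1.29021 |R|=0.29021 →hi
  mid=-1.84949 |R|=0.84949 →hi
  mid=-2.12913 |R|=1.12913 →lo
  mid=-1.98931 |R|=0.98931 →hi
  mid=-2.05922 |R|=1.05922 →lo
  mid=-2.02426 |R|=1.02426 →lo
  mid=-2.00679 |R|=1.00679 →lo
  ...
  [-2.00010,-1.99996] ⇒ x*=-2.0000
Interval (-2.0000, 0).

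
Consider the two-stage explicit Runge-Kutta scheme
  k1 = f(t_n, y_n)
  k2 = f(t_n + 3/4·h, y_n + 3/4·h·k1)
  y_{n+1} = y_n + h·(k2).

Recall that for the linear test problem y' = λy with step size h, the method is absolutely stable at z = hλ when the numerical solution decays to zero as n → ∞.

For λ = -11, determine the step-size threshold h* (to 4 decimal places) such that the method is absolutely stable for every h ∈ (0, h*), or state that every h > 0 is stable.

(-1.3333,0); λ=-11 ⇒ h* = (4/3)/11 = 0.1212.

On y'=λy, z=hλ:
  k1=λy_n ⇒ h·k1=z·y_n;  k2=λ(1+3/4z)y_n ⇒ h·k2=z(1+3/4z)y_n
  y_{n+1}/y_n = 1 + z(1+3/4z) = 1 + z + 3/4z²
  ⇒ R(z) = 1 + z + 3/4z².

Find x<0 with |R(x)|<1.
x=-1.53: |R|=1.2257
R=1: x+3/4x²=0 ⇒ x=−4/3=-1.3333; min R=1−1/(4·3/4)=0.6667>−1
Confirm numerically:
  x=-1.033: |R|=0.76732 <1
  x=-0.760: |R|=0.67320 <1
  x=-0.537: |R|=0.67928 <1
  x=-1.914: |R|=1.83355 >1
  x=-1.577: |R|=1.28820 >1
  x=-1.405: |R|=1.07552 >1
Stable set (-1.3333, 0).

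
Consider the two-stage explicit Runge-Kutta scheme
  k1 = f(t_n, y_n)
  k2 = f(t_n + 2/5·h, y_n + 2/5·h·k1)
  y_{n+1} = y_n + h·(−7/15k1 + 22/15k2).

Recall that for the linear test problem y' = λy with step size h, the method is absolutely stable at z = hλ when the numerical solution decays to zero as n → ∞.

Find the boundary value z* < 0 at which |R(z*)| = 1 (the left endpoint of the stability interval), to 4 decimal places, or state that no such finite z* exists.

With y'=λy (z=hλ):
  k1=λy_n ⇒ h·k1=z·y_n;  k2=λ(1+2/5z)y_n ⇒ h·k2=z(1+2/5z)y_n
  y_{n+1}/y_n = 1 − 7/15z + 22/15z(1+2/5z) = 1 + z + 44/75z²
  so R(z) = 1 + z + 44/75z².

Boundary: |R(x)|=1, x<0.
x=-1.39: |R|=0.7435
R=1: x+44/75x²=0 ⇒ x=−75/44=-1.7045; min R=1−1/(4·44/75)=0.5739>−1
Confirm numerically:
  x=-1.287: |R|=0.68474 <1
  x=-1.141: |R|=0.62277 <1
  x=-0.969: |R|=0.58186 <1
  x=-2.150: |R|=1.56187 >1
  x=-1.969: |R|=1.30548 >1
So |R|<1 on (-1.7045, 0).

left endpoint -1.7045.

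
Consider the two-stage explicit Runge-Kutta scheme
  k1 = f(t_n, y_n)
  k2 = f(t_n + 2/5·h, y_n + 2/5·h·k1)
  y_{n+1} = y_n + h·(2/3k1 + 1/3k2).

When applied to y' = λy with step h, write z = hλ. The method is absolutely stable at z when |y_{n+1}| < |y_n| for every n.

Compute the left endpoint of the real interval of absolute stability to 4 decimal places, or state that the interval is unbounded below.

z* = -7.5000.

With y'=λy (z=hλ):
  k1=λy_n ⇒ h·k1=z·y_n;  k2=λ(1+2/5z)y_n ⇒ h·k2=z(1+2/5z)y_n
  y_{n+1}/y_n = 1 + 2/3z + 1/3z(1+2/5z) = 1 + z + 2/15z²
  so R(z) = 1 + z + 2/15z².

Need |R(x)|<1, x<0.
x=-0.91: |R|=0.2004
R=1: x+2/15x²=0 ⇒ x=−15/2=-7.5000; min R=1−1/(4·2/15)=-0.8750>−1
Confirm numerically:
  x=-7.354: |R|=0.85684 <1
  x=-3.823: |R|=0.87429 <1
  x=-3.614: |R|=0.87253 <1
  x=-3.415: |R|=0.86004 <1
  x=-8.031: |R|=1.56859 >1
  x=-7.833: |R|=1.34779 >1
Stable set (-7.5000, 0).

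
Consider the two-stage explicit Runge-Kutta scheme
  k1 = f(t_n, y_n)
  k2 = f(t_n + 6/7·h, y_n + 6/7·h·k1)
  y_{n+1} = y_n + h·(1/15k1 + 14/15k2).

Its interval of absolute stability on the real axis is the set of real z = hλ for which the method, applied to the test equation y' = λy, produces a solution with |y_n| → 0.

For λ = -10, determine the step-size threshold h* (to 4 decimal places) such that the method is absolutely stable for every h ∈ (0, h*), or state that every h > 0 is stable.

(-1.2500,0); λ=-10 ⇒ h* = (5/4)/10 = 0.1250.

Set f=λy, z=hλ:
  k1=λy_n ⇒ h·k1=z·y_n;  k2=λ(1+6/7z)y_n ⇒ h·k2=z(1+6/7z)y_n
  y_{n+1}/y_n = 1 + 1/15z + 14/15z(1+6/7z) = 1 + z + 4/5z²
  R(z) = 1 + z + 4/5z².

Solve |R(x)|<1 on ℝ⁻.
x=-0.62: |R|=0.6875
R=1: x+4/5x²=0 ⇒ x=−5/4=-1.2500; min R=1−1/(4·4/5)=0.6875>−1
Confirm numerically:
  x=-1.073: |R|=0.84806 <1
  x=-0.783: |R|=0.70747 <1
  x=-0.623: |R|=0.68750 <1
  x=-0.610: |R|=0.68768 <1
  x=-1.439: |R|=1.21758 >1
  x=-1.332: |R|=1.08738 >1
  x=-1.270: |R|=1.02032 >1
Stable set (-1.2500, 0).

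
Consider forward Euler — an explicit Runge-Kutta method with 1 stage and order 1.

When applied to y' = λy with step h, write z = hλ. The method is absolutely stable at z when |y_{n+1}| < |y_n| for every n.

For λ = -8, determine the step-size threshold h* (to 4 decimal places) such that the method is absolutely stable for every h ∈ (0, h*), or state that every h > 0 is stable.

(-2.0000,0); λ=-8 ⇒ h* = 0.2500.

On y'=λy, z=hλ:
  order 1, 1-stage ⇒ R(z)=1+z
  (e.g. R(-0.52)=0.48000, |R|=0.48000)

Boundary: |R(x)|=1, x<0.
x=-0.52: |R|=0.4800
|R(-2.13)|=1.1300 |R(-2.12)|=1.1200 |R(-0.71)|=0.2900
Bisect:
  x_lo=-2.6348 |R|=1.6348  x_hi=-0.1287 |R|=0.8713
  mid=-1.38175 |R|=0.38175 →hi
  mid=-2.00828 |R|=1.00828 →lo
  mid=-1.69501 |R|=0.69501 →hi
  mid=-1.85164 |R|=0.85164 →hi
  mid=-1.92996 |R|=0.92996 →hi
  mid=-1.96912 |R|=0.96912 →hi
  mid=-1.98870 |R|=0.98870 →hi
  mid=-1.99849 |R|=0.99849 →hi
  mid=-2.00338 |R|=1.00338 →lo
  mid=-2.00093 |R|=1.00093 →lo
  ...
  [-2.00002,-1.99986] ⇒ x*=-2.0000
Interval (-2.0000, 0).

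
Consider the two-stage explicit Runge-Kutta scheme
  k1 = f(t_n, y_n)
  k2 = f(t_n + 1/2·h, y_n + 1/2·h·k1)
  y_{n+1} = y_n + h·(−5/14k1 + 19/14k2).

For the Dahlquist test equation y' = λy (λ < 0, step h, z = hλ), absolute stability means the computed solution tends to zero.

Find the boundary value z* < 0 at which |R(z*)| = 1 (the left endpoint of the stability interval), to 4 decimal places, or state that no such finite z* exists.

z* = -1.4737.

Set f=λy, z=hλ:
  k1=λy_n ⇒ h·k1=z·y_n;  k2=λ(1+1/2z)y_n ⇒ h·k2=z(1+1/2z)y_n
  y_{n+1}/y_n = 1 − 5/14z + 19/14z(1+1/2z) = 1 + z + 19/28z²
  Hence R(z) = 1 + z + 19/28z².

Boundary: |R(x)|=1, x<0.
x=-0.75: |R|=0.6317
R=1: x+19/28x²=0 ⇒ x=−28/19=-1.4737; min R=1−1/(4·19/28)=0.6316>−1
Confirm numerically:
  x=-1.330: |R|=0.87033 <1
  x=-1.041: |R|=0.69435 <1
  x=-0.702: |R|=0.63240 <1
  x=-2.053: |R|=1.80705 >1
  x=-1.829: |R|=1.44098 >1
Stable set (-1.4737, 0).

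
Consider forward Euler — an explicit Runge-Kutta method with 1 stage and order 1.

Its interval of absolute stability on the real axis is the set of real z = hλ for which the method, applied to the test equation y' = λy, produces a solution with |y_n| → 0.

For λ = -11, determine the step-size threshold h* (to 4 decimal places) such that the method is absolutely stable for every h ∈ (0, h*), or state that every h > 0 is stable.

(-2.0000,0); λ=-11 ⇒ h* = 0.1818.

Test eqn y'=λy, z=hλ:
  order 1, 1-stage ⇒ R(z)=1+z
  (e.g. R(-1.18)=-0.18000, |R|=0.18000)

Solve |R(x)|<1 on ℝ⁻.
x=-1.18: |R|=0.1800
|R(-1.91)|=0.9100 |R(-1.65)|=0.6500 |R(-1.52)|=0.5200
Bisect:
  x_lo=-2.5752 |R|=1.5752  x_hi=-0.2724 |R|=0.7276
  mid=-1.42380 |R|=0.42380 →hi
  mid=-1.99949 |R|=0.99949 →hi
  mid=-2.28734 |R|=1.28734 →lo
  mid=-2.14341 |R|=1.14341 →lo
  mid=-2.07145 |R|=1.07145 →lo
  mid=-2.03547 |R|=1.03547 →lo
  mid=-2.01748 |R|=1.01748 →lo
  mid=-2.00849 |R|=1.00849 →lo
  mid=-2.00399 |R|=1.00399 →lo
  mid=-2.00174 |R|=1.00174 →lo
  ...
  [-2.00005,-1.99991] ⇒ x*=-2.0000
So |R|<1 on (-2.0000, 0).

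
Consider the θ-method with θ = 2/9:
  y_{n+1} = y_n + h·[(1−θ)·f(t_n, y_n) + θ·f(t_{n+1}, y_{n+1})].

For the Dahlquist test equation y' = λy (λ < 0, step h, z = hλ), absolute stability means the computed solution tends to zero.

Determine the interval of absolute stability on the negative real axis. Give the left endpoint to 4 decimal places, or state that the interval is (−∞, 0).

With y'=λy (z=hλ):
  y_{n+1} = y_n + z·[7/9·y_n + 2/9·y_{n+1}] ⇒ (1 − 2/9z)y_{n+1} = (1 + 7/9z)y_n
  so R(z) = (1 + 7/9z)/(1 − 2/9z).

Need |R(x)|<1, x<0.
x=-1.11: |R|=0.1096
R=−1: 1+7/9x = −1+2/9x ⇒ -5/9x=2 ⇒ x=2/(-5/9)=-3.6000
Confirm numerically:
  x=-3.183: |R|=0.86431 <1
  x=-2.140: |R|=0.45030 <1
  x=-1.764: |R|=0.26724 <1
  x=-1.759: |R|=0.26466 <1
  x=-4.057: |R|=1.13352 >1
  x=-3.824: |R|=1.06728 >1
  x=-3.754: |R|=1.04664 >1
Interval (-3.6000, 0).

z∈(-3.6000,0).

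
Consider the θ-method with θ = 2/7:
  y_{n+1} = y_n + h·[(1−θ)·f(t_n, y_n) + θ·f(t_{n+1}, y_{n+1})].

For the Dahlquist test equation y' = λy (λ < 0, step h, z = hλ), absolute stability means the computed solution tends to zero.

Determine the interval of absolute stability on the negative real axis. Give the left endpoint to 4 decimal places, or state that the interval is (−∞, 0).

(-4.6667, 0).

With y'=λy (z=hλ):
  y_{n+1} = y_n + z·[5/7·y_n + 2/7·y_{n+1}] ⇒ (1 − 2/7z)y_{n+1} = (1 + 5/7z)y_n
  ⇒ R(z) = (1 + 5/7z)/(1 − 2/7z).

Find x<0 with |R(x)|<1.
x=-1.8: |R|=0.1887
R=−1: 1+5/7x = −1+2/7x ⇒ -3/7x=2 ⇒ x=2/(-3/7)=-4.6667
Confirm numerically:
  x=-4.578: |R|=0.98354 <1
  x=-3.324: |R|=0.70487 <1
  x=-2.892: |R|=0.58354 <1
  x=-5.140: |R|=1.08218 >1
  x=-4.796: |R|=1.02338 >1
Interval (-4.6667, 0).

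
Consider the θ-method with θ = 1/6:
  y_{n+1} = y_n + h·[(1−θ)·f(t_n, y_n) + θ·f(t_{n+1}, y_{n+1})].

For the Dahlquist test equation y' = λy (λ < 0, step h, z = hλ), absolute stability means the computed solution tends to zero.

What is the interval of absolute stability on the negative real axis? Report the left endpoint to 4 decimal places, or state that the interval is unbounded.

(-3.0000, 0).

On y'=λy, z=hλ:
  y_{n+1} = y_n + z·[5/6·y_n + 1/6·y_{n+1}] ⇒ (1 − 1/6z)y_{n+1} = (1 + 5/6z)y_n
  R(z) = (1 + 5/6z)/(1 − 1/6z).

Need |R(x)|<1, x<0.
x=-0.65: |R|=0.4135
R=−1: 1+5/6x = −1+1/6x ⇒ -2/3x=2 ⇒ x=2/(-2/3)=-3.0000
Confirm numerically:
  x=-2.787: |R|=0.90304 <1
  x=-2.474: |R|=0.75171 <1
  x=-1.230: |R|=0.02075 <1
  x=-3.479: |R|=1.20213 >1
  x=-3.391: |R|=1.16654 >1
Stable set (-3.0000, 0).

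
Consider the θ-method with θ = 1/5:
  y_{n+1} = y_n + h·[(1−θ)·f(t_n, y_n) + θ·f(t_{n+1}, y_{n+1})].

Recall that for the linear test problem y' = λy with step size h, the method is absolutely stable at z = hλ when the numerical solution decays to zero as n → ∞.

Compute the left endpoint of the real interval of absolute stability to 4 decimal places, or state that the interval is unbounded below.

With y'=λy (z=hλ):
  y_{n+1} = y_n + z·[4/5·y_n + 1/5·y_{n+1}] ⇒ (1 − 1/5z)y_{n+1} = (1 + 4/5z)y_n
  ⇒ R(z) = (1 + 4/5z)/(1 − 1/5z).

Find x<0 with |R(x)|<1.
x=-1.68: |R|=0.2575
R=−1: 1+4/5x = −1+1/5x ⇒ -3/5x=2 ⇒ x=2/(-3/5)=-3.3333
Confirm numerically:
  x=-3.247: |R|=0.96859 <1
  x=-2.718: |R|=0.76082 <1
  x=-2.116: |R|=0.48679 <1
  x=-1.906: |R|=0.37996 <1
  x=-3.661: |R|=1.11350 >1
  x=-3.382: |R|=1.01742 >1
Interval (-3.3333, 0).

z* = -3.3333.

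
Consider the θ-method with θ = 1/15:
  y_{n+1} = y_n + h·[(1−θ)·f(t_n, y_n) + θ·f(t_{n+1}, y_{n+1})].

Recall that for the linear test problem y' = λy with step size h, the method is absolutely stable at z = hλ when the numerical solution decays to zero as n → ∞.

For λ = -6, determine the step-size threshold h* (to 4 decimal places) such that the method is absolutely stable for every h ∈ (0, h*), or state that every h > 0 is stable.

(-2.3077,0); λ=-6 ⇒ h* = (30/13)/6 = 0.3846.

On y'=λy, z=hλ:
  y_{n+1} = y_n + z·[14/15·y_n + 1/15·y_{n+1}] ⇒ (1 − 1/15z)y_{n+1} = (1 + 14/15z)y_n
  Hence R(z) = (1 + 14/15z)/(1 − 1/15z).

Find x<0 with |R(x)|<1.
x=-0.38: |R|=0.6294
R=−1: 1+14/15x = −1+1/15x ⇒ -13/15x=2 ⇒ x=2/(-13/15)=-2.3077
Confirm numerically:
  x=-1.926: |R|=0.70684 <1
  x=-1.753: |R|=0.56957 <1
  x=-1.333: |R|=0.22421 <1
  x=-1.094: |R|=0.01963 <1
  x=-2.531: |R|=1.16559 >1
  x=-2.411: |R|=1.07714 >1
So |R|<1 on (-2.3077, 0).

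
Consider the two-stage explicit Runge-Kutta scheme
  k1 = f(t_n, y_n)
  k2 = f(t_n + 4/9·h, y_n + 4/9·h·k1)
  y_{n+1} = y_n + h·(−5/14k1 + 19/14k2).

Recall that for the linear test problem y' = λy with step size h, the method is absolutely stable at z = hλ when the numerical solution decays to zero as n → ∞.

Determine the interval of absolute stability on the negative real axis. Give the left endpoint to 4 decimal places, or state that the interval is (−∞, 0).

(-1.6579, 0).

With y'=λy (z=hλ):
  k1=λy_n ⇒ h·k1=z·y_n;  k2=λ(1+4/9z)y_n ⇒ h·k2=z(1+4/9z)y_n
  y_{n+1}/y_n = 1 − 5/14z + 19/14z(1+4/9z) = 1 + z + 38/63z²
  ⇒ R(z) = 1 + z + 38/63z².

Solve |R(x)|<1 on ℝ⁻.
x=-1.03: |R|=0.6099
R=1: x+38/63x²=0 ⇒ x=−63/38=-1.6579; min R=1−1/(4·38/63)=0.5855>−1
Confirm numerically:
  x=-1.474: |R|=0.83650 <1
  x=-1.271: |R|=0.70339 <1
  x=-0.976: |R|=0.59857 <1
  x=-0.935: |R|=0.59231 <1
  x=-2.204: |R|=1.72599 >1
  x=-2.109: |R|=1.57385 >1
  x=-1.708: |R|=1.05162 >1
Stable set (-1.6579, 0).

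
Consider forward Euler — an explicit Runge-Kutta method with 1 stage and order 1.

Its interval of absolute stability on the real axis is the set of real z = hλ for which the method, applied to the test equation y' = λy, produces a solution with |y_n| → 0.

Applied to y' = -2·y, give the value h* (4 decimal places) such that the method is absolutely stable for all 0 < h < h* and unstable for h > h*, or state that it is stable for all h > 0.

(-2.0000,0); λ=-2 ⇒ h* = 1.0000.

Test eqn y'=λy, z=hλ:
  order 1, 1-stage ⇒ R(z)=1+z
  (e.g. R(-1.04)=-0.04000, |R|=0.04000)

Boundary: |R(x)|=1, x<0.
x=-1.04: |R|=0.0400
|R(-1.85)|=0.8500 |R(-1.76)|=0.7600 |R(-1.55)|=0.5500
Bisect:
  x_lo=-2.3743 |R|=1.3743  x_hi=-0.1710 |R|=0.8290
  mid=-1.27265 |R|=0.27265 →hi
  mid=-1.82349 |R|=0.82349 →hi
  mid=-2.09890 |R|=1.09890 →lo
  mid=-1.96119 |R|=0.96119 →hi
  mid=-2.03005 |R|=1.03005 →lo
  mid=-1.99562 |R|=0.99562 →hi
  mid=-2.01283 |R|=1.01283 →lo
  mid=-2.00423 |R|=1.00423 →lo
  mid=-1.99992 |R|=0.99992 →hi
  mid=-2.00208 |R|=1.00208 →lo
  ...
  [-2.00006,-1.99992] ⇒ x*=-2.0000
Interval (-2.0000, 0).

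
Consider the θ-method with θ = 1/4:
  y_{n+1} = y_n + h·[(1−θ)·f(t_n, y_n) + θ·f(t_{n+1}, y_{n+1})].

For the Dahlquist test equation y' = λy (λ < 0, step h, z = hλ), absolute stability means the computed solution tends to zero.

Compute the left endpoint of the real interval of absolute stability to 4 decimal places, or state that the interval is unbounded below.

On y'=λy, z=hλ:
  y_{n+1} = y_n + z·[3/4·y_n + 1/4·y_{n+1}] ⇒ (1 − 1/4z)y_{n+1} = (1 + 3/4z)y_n
  Hence R(z) = (1 + 3/4z)/(1 − 1/4z).

Need |R(x)|<1, x<0.
x=-1.2: |R|=0.0769
R=−1: 1+3/4x = −1+1/4x ⇒ -1/2x=2 ⇒ x=2/(-1/2)=-4.0000
Confirm numerically:
  x=-2.888: |R|=0.67712 <1
  x=-1.675: |R|=0.18062 <1
  x=-1.655: |R|=0.17065 <1
  x=-4.258: |R|=1.06248 >1
  x=-4.021: |R|=1.00524 >1
So |R|<1 on (-4.0000, 0).

z* = -4.0000.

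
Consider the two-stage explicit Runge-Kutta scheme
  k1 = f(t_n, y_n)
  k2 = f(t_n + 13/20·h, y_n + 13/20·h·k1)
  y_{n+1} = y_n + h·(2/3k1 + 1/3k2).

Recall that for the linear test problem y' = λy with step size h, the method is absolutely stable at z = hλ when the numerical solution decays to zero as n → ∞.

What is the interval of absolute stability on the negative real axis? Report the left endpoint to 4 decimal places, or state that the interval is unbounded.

(-4.6154, 0).

Set f=λy, z=hλ:
  k1=λy_n ⇒ h·k1=z·y_n;  k2=λ(1+13/20z)y_n ⇒ h·k2=z(1+13/20z)y_n
  y_{n+1}/y_n = 1 + 2/3z + 1/3z(1+13/20z) = 1 + z + 13/60z²
  R(z) = 1 + z + 13/60z².

Boundary: |R(x)|=1, x<0.
x=-1.77: |R|=0.0912
R=1: x+13/60x²=0 ⇒ x=−60/13=-4.6154; min R=1−1/(4·13/60)=-0.1538>−1
Confirm numerically:
  x=-4.500: |R|=0.88750 <1
  x=-4.293: |R|=0.70013 <1
  x=-4.023: |R|=0.48365 <1
  x=-4.929: |R|=1.33493 >1
  x=-4.738: |R|=1.12587 >1
Interval (-4.6154, 0).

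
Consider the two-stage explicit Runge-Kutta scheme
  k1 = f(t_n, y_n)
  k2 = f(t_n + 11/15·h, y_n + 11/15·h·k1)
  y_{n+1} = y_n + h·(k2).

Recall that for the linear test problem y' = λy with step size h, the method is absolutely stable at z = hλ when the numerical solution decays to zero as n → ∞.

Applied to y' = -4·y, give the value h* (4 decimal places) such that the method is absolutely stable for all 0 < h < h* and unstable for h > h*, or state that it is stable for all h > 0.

(-1.3636,0); λ=-4 ⇒ h* = (15/11)/4 = 0.3409.

On y'=λy, z=hλ:
  k1=λy_n ⇒ h·k1=z·y_n;  k2=λ(1+11/15z)y_n ⇒ h·k2=z(1+11/15z)y_n
  y_{n+1}/y_n = 1 + z(1+11/15z) = 1 + z + 11/15z²
  so R(z) = 1 + z + 11/15z².

Solve |R(x)|<1 on ℝ⁻.
x=-1.52: |R|=1.1743
R=1: x+11/15x²=0 ⇒ x=−15/11=-1.3636; min R=1−1/(4·11/15)=0.6591>−1
Confirm numerically:
  x=-1.029: |R|=0.74748 <1
  x=-0.831: |R|=0.67541 <1
  x=-0.754: |R|=0.66291 <1
  x=-0.664: |R|=0.65932 <1
  x=-1.550: |R|=1.21183 >1
  x=-1.476: |R|=1.12162 >1
So |R|<1 on (-1.3636, 0).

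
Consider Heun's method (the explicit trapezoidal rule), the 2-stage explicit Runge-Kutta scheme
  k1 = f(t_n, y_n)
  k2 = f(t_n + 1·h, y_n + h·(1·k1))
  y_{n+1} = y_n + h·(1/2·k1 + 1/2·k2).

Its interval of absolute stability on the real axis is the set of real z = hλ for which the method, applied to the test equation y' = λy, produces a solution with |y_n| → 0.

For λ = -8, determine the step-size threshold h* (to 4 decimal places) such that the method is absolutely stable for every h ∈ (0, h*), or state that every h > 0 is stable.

On y'=λy, z=hλ:
  order 2, 2-stage ⇒ R(z)=1+z+z^2/2
  (e.g. R(-1.09)=0.50405, |R|=0.50405)

Need |R(x)|<1, x<0.
x=-1.09: |R|=0.5040
|R(-1.55)|=0.6513 |R(-1.25)|=0.5312 |R(-1.17)|=0.5144
Bisect:
  x_lo=-2.3734 |R|=1.4431  x_hi=-0.1293 |R|=0.8790
  mid=-1.25137 |R|=0.53159 →hi
  mid=-1.81238 |R|=0.82998 →hi
  mid=-2.09289 |R|=1.09721 →lo
  mid=-1.95264 |R|=0.95376 →hi
  mid=-2.02276 |R|=1.02302 →lo
  mid=-1.98770 |R|=0.98778 →hi
  mid=-2.00523 |R|=1.00525 →lo
  mid=-1.99647 |R|=0.99647 →hi
  ...
  [-2.00003,-1.99989] ⇒ x*=-2.0000
Interval (-2.0000, 0).

(-2.0000,0); λ=-8 ⇒ h* = 0.2500.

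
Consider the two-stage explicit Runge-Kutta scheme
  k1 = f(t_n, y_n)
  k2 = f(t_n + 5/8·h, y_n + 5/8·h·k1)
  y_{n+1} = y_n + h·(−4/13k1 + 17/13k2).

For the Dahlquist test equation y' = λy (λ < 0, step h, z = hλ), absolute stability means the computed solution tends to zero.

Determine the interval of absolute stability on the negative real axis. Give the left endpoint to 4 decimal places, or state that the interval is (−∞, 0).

z∈(-1.2235,0).

On y'=λy, z=hλ:
  k1=λy_n ⇒ h·k1=z·y_n;  k2=λ(1+5/8z)y_n ⇒ h·k2=z(1+5/8z)y_n
  y_{n+1}/y_n = 1 − 4/13z + 17/13z(1+5/8z) = 1 + z + 85/104z²
  ⇒ R(z) = 1 + z + 85/104z².

Need |R(x)|<1, x<0.
x=-1.08: |R|=0.8733
R=1: x+85/104x²=0 ⇒ x=−104/85=-1.2235; min R=1−1/(4·85/104)=0.6941>−1
Confirm numerically:
  x=-1.007: |R|=0.82179 <1
  x=-0.935: |R|=0.77951 <1
  x=-0.877: |R|=0.75162 <1
  x=-0.843: |R|=0.73782 <1
  x=-1.686: |R|=1.63728 >1
  x=-1.611: |R|=1.51018 >1
So |R|<1 on (-1.2235, 0).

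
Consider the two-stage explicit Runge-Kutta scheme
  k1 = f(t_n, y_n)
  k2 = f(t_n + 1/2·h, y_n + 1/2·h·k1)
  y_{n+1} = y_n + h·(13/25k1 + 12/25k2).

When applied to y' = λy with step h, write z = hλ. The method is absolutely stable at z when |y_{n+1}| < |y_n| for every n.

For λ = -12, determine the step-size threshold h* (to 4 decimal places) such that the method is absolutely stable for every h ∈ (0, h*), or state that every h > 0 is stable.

(-4.1667,0); λ=-12 ⇒ h* = (25/6)/12 = 0.3472.

On y'=λy, z=hλ:
  k1=λy_n ⇒ h·k1=z·y_n;  k2=λ(1+1/2z)y_n ⇒ h·k2=z(1+1/2z)y_n
  y_{n+1}/y_n = 1 + 13/25z + 12/25z(1+1/2z) = 1 + z + 6/25z²
  R(z) = 1 + z + 6/25z².

Find x<0 with |R(x)|<1.
x=-0.79: |R|=0.3598
R=1: x+6/25x²=0 ⇒ x=−25/6=-4.1667; min R=1−1/(4·6/25)=-0.0417>−1
Confirm numerically:
  x=-3.285: |R|=0.30489 <1
  x=-2.772: |R|=0.07216 <1
  x=-2.512: |R|=0.00243 <1
  x=-1.799: |R|=0.02226 <1
  x=-4.740: |R|=1.65222 >1
  x=-4.562: |R|=1.43284 >1
  x=-4.544: |R|=1.41150 >1
So |R|<1 on (-4.1667, 0).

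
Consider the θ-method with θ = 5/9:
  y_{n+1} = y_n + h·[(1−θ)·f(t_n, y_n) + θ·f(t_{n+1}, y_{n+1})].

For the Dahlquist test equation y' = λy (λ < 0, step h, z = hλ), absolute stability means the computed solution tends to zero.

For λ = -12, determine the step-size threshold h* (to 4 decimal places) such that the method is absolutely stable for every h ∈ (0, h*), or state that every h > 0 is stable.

Test eqn y'=λy, z=hλ:
  y_{n+1} = y_n + z·[4/9·y_n + 5/9·y_{n+1}] ⇒ (1 − 5/9z)y_{n+1} = (1 + 4/9z)y_n
  so R(z) = (1 + 4/9z)/(1 − 5/9z).

Boundary: |R(x)|=1, x<0.
x=-1.39: |R|=0.2157
x=-2: |R|=0.0526
x=-10: |R|=0.5254
x=-100: |R|=0.7682
θ=5/9≥1/2 ⇒ |1+4/9x|<|1−5/9x| ∀x<0 ⇒ unbounded interval.

(−∞, 0) — no finite endpoint. Any h>0 works for λ=-12.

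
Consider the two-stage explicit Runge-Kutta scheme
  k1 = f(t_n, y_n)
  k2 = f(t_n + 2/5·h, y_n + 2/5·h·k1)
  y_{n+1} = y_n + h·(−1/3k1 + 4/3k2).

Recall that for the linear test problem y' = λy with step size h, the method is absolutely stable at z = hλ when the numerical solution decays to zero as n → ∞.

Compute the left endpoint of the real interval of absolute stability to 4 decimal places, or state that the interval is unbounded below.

left endpoint -1.8750.

With y'=λy (z=hλ):
  k1=λy_n ⇒ h·k1=z·y_n;  k2=λ(1+2/5z)y_n ⇒ h·k2=z(1+2/5z)y_n
  y_{n+1}/y_n = 1 − 1/3z + 4/3z(1+2/5z) = 1 + z + 8/15z²
  ⇒ R(z) = 1 + z + 8/15z².

Need |R(x)|<1, x<0.
x=-1.03: |R|=0.5358
R=1: x+8/15x²=0 ⇒ x=−15/8=-1.8750; min R=1−1/(4·8/15)=0.5312>−1
Confirm numerically:
  x=-1.507: |R|=0.70423 <1
  x=-1.109: |R|=0.54694 <1
  x=-0.887: |R|=0.53261 <1
  x=-0.876: |R|=0.53327 <1
  x=-2.140: |R|=1.30245 >1
  x=-1.939: |R|=1.06618 >1
Stable set (-1.8750, 0).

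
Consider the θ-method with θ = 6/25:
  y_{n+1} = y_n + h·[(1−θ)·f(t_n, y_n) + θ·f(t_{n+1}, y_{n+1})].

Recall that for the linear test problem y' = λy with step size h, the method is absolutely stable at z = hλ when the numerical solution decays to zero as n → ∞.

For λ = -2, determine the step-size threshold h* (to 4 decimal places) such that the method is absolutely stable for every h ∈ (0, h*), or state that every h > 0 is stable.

(-3.8462,0); λ=-2 ⇒ h* = (50/13)/2 = 1.9231.

Set f=λy, z=hλ:
  y_{n+1} = y_n + z·[19/25·y_n + 6/25·y_{n+1}] ⇒ (1 − 6/25z)y_{n+1} = (1 + 19/25z)y_n
  ⇒ R(z) = (1 + 19/25z)/(1 − 6/25z).

Boundary: |R(x)|=1, x<0.
x=-0.41: |R|=0.6267
R=−1: 1+19/25x = −1+6/25x ⇒ -13/25x=2 ⇒ x=2/(-13/25)=-3.8462
Confirm numerically:
  x=-2.740: |R|=0.65299 <1
  x=-2.688: |R|=0.63392 <1
  x=-2.684: |R|=0.63244 <1
  x=-1.542: |R|=0.12548 <1
  x=-4.078: |R|=1.06093 >1
  x=-3.982: |R|=1.03612 >1
So |R|<1 on (-3.8462, 0).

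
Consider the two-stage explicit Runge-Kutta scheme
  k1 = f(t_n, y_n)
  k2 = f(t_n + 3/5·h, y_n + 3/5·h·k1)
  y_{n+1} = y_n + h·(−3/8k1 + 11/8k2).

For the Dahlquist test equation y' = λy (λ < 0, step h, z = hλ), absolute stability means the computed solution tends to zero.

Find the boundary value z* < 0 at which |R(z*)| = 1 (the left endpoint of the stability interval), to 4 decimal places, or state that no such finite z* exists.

Set f=λy, z=hλ:
  k1=λy_n ⇒ h·k1=z·y_n;  k2=λ(1+3/5z)y_n ⇒ h·k2=z(1+3/5z)y_n
  y_{n+1}/y_n = 1 − 3/8z + 11/8z(1+3/5z) = 1 + z + 33/40z²
  Hence R(z) = 1 + z + 33/40z².

Need |R(x)|<1, x<0.
x=-1.04: |R|=0.8523
R=1: x+33/40x²=0 ⇒ x=−40/33=-1.2121; min R=1−1/(4·33/40)=0.6970>−1
Confirm numerically:
  x=-1.140: |R|=0.93217 <1
  x=-0.679: |R|=0.70136 <1
  x=-0.576: |R|=0.69772 <1
  x=-0.492: |R|=0.70770 <1
  x=-1.621: |R|=1.54680 >1
  x=-1.456: |R|=1.29295 >1
So |R|<1 on (-1.2121, 0).

z* = -1.2121.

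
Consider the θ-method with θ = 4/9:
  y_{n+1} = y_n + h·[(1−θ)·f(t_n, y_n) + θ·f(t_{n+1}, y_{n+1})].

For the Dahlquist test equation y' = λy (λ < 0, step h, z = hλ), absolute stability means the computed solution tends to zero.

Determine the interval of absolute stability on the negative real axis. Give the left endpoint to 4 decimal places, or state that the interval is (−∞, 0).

(-18.0000, 0).

Test eqn y'=λy, z=hλ:
  y_{n+1} = y_n + z·[5/9·y_n + 4/9·y_{n+1}] ⇒ (1 − 4/9z)y_{n+1} = (1 + 5/9z)y_n
  ⇒ R(z) = (1 + 5/9z)/(1 − 4/9z).

Need |R(x)|<1, x<0.
x=-1.62: |R|=0.0581
R=−1: 1+5/9x = −1+4/9x ⇒ -1/9x=2 ⇒ x=2/(-1/9)=-18.0000
Confirm numerically:
  x=-16.566: |R|=0.98095 <1
  x=-9.226: |R|=0.80886 <1
  x=-9.090: |R|=0.80357 <1
  x=-8.853: |R|=0.79404 <1
  x=-18.514: |R|=1.00619 >1
  x=-18.382: |R|=1.00463 >1
  x=-18.060: |R|=1.00074 >1
Interval (-18.0000, 0).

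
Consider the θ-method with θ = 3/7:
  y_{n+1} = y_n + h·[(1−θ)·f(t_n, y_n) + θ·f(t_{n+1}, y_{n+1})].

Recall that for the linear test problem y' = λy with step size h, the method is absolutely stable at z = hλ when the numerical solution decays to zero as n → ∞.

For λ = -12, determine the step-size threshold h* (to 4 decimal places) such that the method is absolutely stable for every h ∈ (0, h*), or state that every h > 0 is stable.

On y'=λy, z=hλ:
  y_{n+1} = y_n + z·[4/7·y_n + 3/7·y_{n+1}] ⇒ (1 − 3/7z)y_{n+1} = (1 + 4/7z)y_n
  so R(z) = (1 + 4/7z)/(1 − 3/7z).

Solve |R(x)|<1 on ℝ⁻.
x=-0.35: |R|=0.6957
R=−1: 1+4/7x = −1+3/7x ⇒ -1/7x=2 ⇒ x=2/(-1/7)=-14.0000
Confirm numerically:
  x=-12.996: |R|=0.97817 <1
  x=-11.628: |R|=0.94337 <1
  x=-8.722: |R|=0.84086 <1
  x=-7.677: |R|=0.78945 <1
  x=-14.538: |R|=1.01063 >1
  x=-14.394: |R|=1.00785 >1
  x=-14.356: |R|=1.00711 >1
Stable set (-14.0000, 0).

(-14.0000,0); λ=-12 ⇒ h* = (14)/12 = 1.1667.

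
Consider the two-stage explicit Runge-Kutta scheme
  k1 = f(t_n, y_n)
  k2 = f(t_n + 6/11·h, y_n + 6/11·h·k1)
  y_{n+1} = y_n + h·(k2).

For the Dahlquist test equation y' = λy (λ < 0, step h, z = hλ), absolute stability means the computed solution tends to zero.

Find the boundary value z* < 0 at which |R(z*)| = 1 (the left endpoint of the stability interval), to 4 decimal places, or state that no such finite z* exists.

left endpoint -1.8333.

Set f=λy, z=hλ:
  k1=λy_n ⇒ h·k1=z·y_n;  k2=λ(1+6/11z)y_n ⇒ h·k2=z(1+6/11z)y_n
  y_{n+1}/y_n = 1 + z(1+6/11z) = 1 + z + 6/11z²
  so R(z) = 1 + z + 6/11z².

Need |R(x)|<1, x<0.
x=-1.37: |R|=0.6538
R=1: x+6/11x²=0 ⇒ x=−11/6=-1.8333; min R=1−1/(4·6/11)=0.5417>−1
Confirm numerically:
  x=-1.519: |R|=0.73956 <1
  x=-1.137: |R|=0.56815 <1
  x=-1.040: |R|=0.54996 <1
  x=-2.315: |R|=1.60821 >1
  x=-2.059: |R|=1.25344 >1
  x=-1.887: |R|=1.05524 >1
Interval (-1.8333, 0).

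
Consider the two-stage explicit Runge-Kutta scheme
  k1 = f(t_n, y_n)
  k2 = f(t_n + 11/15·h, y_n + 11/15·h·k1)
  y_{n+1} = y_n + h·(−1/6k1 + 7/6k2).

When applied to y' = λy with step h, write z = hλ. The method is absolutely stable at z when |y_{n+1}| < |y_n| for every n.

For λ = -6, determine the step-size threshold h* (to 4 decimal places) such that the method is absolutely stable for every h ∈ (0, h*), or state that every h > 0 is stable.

Set f=λy, z=hλ:
  k1=λy_n ⇒ h·k1=z·y_n;  k2=λ(1+11/15z)y_n ⇒ h·k2=z(1+11/15z)y_n
  y_{n+1}/y_n = 1 − 1/6z + 7/6z(1+11/15z) = 1 + z + 77/90z²
  ⇒ R(z) = 1 + z + 77/90z².

Boundary: |R(x)|=1, x<0.
x=-1.72: |R|=1.8111
R=1: x+77/90x²=0 ⇒ x=−90/77=-1.1688; min R=1−1/(4·77/90)=0.7078>−1
Confirm numerically:
  x=-0.857: |R|=0.77136 <1
  x=-0.853: |R|=0.76951 <1
  x=-0.725: |R|=0.72470 <1
  x=-0.534: |R|=0.70997 <1
  x=-1.622: |R|=1.62887 >1
  x=-1.414: |R|=1.29659 >1
  x=-1.362: |R|=1.22509 >1
Interval (-1.1688, 0).

(-1.1688,0); λ=-6 ⇒ h* = (90/77)/6 = 0.1948.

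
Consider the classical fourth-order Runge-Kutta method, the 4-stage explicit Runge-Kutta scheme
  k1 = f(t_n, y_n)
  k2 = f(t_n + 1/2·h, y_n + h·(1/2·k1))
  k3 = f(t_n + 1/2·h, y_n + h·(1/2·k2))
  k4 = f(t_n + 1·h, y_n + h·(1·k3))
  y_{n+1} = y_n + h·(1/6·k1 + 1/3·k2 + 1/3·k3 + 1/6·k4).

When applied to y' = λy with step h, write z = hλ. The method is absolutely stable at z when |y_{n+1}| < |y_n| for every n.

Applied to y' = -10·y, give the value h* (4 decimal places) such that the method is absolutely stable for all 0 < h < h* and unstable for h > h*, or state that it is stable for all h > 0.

(-2.7853,0); λ=-10 ⇒ h* = 0.2785.

Set f=λy, z=hλ:
  order 4, 4-stage ⇒ R(z)=1+z+z^2/2+z^3/6+z^4/24
  (e.g. R(-1.3)=0.29784, |R|=0.29784)

Need |R(x)|<1, x<0.
x=-1.3: |R|=0.2978
|R(-3.08)|=1.5432 |R(-2.62)|=0.7781 |R(-1.58)|=0.2705
Bisect:
  x_lo=-3.2956 |R|=2.0843  x_hi=-0.2341 |R|=0.7913
  mid=-1.76484 |R|=0.28056 →hi
  mid=-2.53022 |R|=0.67878 →hi
  mid=-2.91291 |R|=1.21008 →lo
  mid=-2.72156 |R|=0.90809 →hi
  mid=-2.81724 |R|=1.04924 →lo
  mid=-2.76940 |R|=0.97630 →hi
  mid=-2.79332 |R|=1.01217 →lo
  mid=-2.78136 |R|=0.99409 →hi
  mid=-2.78734 |R|=1.00309 →lo
  mid=-2.78435 |R|=0.99858 →hi
  ...
  [-2.78547,-2.78528] ⇒ x*=-2.7853
So |R|<1 on (-2.7853, 0).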